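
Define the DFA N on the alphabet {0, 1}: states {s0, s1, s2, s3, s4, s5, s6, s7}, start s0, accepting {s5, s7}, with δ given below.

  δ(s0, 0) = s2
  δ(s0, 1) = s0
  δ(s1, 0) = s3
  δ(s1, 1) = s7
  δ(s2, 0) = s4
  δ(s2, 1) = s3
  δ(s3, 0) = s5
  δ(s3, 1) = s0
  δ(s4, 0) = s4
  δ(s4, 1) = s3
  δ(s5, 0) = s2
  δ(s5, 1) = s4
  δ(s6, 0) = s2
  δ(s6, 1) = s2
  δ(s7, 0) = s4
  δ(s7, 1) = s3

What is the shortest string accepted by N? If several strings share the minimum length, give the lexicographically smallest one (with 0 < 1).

010

A breadth-first search from s0 reaches an accepting state first via the path s0 → s2 → s3 → s5 on input 010.
No string of length < 3 is accepted (BFS exhausts all shorter strings without reaching an accepting state), and 010 is the lexicographically least accepting string of length 3.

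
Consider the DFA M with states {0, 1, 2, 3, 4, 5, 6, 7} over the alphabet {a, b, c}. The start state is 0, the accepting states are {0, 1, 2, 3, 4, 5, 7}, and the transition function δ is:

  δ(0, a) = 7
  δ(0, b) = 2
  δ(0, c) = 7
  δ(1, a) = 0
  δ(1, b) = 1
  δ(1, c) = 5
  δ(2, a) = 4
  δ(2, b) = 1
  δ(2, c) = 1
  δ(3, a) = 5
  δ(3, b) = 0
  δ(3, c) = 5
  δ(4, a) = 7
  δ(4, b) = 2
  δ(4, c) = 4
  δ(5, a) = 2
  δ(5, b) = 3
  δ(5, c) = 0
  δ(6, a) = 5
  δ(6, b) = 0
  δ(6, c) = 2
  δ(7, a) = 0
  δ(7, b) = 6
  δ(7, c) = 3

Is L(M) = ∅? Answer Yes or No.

The empty string ε is accepted: the run 0 ends in the accepting state 0.
Since at least one string is accepted, L(M) is not empty.

No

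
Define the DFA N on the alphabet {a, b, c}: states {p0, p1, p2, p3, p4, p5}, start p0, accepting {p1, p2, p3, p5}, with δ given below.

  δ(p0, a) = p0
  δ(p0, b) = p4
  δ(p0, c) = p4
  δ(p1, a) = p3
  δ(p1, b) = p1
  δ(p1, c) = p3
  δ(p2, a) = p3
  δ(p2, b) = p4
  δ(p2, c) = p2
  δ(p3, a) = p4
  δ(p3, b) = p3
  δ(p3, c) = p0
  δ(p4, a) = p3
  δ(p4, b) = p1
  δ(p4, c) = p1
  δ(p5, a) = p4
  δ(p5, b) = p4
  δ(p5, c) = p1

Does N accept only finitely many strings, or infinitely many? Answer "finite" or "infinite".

State p0 is reachable from the start and can reach an accepting state, and it lies on the cycle p0 → p0.
Traversing that cycle any number of times yields accepted strings of unbounded length, so the language is infinite.

infinite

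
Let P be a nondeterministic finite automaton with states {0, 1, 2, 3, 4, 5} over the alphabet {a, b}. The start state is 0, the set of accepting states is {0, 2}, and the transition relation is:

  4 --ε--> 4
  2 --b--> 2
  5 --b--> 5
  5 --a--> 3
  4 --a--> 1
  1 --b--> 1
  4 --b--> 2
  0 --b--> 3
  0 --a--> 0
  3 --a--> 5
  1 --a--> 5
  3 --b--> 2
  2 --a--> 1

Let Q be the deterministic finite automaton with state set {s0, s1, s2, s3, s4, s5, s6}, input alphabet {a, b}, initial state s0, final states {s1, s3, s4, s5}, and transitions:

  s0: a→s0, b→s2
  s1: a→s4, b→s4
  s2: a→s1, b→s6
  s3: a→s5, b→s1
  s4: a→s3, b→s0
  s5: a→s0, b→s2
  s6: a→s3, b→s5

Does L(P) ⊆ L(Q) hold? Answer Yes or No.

No

The empty string ε is in L(P) but not in L(Q).
So L(P) ⊄ L(Q).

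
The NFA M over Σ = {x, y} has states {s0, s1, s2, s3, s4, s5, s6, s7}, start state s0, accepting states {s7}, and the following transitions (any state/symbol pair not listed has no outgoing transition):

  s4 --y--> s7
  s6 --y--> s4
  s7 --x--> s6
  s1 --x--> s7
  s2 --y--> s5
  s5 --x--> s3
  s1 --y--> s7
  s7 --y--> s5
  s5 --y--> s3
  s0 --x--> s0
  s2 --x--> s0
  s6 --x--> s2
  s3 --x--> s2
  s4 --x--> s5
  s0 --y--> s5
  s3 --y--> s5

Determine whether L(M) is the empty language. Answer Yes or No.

Yes

The states reachable from the start state are {s0, s2, s3, s5}.
None of the accepting states {s7} is reachable, so no string is accepted and L(M) = ∅.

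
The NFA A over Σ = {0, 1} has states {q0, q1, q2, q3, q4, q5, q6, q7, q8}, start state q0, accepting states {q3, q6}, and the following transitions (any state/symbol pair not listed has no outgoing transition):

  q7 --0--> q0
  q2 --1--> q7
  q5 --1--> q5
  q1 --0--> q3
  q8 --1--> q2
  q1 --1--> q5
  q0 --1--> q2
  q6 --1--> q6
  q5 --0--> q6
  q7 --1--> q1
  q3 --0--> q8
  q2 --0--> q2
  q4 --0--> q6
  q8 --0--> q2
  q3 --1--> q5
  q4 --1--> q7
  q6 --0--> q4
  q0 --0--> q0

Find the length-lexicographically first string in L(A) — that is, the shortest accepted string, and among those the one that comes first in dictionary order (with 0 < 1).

1110

A breadth-first search from q0 reaches an accepting state first via the path q0 → q2 → q7 → q1 → q3 on input 1110.
No string of length < 4 is accepted (BFS exhausts all shorter strings without reaching an accepting state), and 1110 is the lexicographically least accepting string of length 4.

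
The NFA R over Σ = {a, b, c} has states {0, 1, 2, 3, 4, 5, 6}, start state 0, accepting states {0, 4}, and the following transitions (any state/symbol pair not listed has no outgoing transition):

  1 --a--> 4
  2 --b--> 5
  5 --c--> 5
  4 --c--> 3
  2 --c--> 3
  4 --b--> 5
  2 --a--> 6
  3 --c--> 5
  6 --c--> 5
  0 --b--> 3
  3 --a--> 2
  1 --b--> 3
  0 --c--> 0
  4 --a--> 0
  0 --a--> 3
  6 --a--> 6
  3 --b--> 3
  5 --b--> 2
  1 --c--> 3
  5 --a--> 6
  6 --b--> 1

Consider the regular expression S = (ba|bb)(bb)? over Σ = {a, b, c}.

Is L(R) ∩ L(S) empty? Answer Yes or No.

Converting the expression S to a DFA (subset construction, then merging equivalent states) gives the minimal DFA with states {s0, s1, s2, s3, s4, s5}, start state s0, accepting states {s3, s5} and transitions s0: a→s1, b→s2, c→s1; s1: a→s1, b→s1, c→s1; s2: a→s3, b→s3, c→s1; s3: a→s1, b→s4, c→s1; s4: a→s1, b→s5, c→s1; s5: a→s1, b→s1, c→s1.
Exploring the product automaton R × S from the start pair (0, s0), following both machines on each input symbol, reaches 15 state pairs: (0, s0), (3, s1), (3, s2), (0, s1), (2, s1), (5, s1), (2, s3), (3, s3), (6, s1), (5, s4), (3, s4), (1, s1), (2, s5), (3, s5), (4, s1).
R accepts in {0, 4} and S accepts in {s3, s5}; no reachable pair has both components accepting, so no string drives both machines to acceptance simultaneously and L(R) ∩ L(S) = ∅.
So no string is accepted by both, and the intersection is empty.

Yes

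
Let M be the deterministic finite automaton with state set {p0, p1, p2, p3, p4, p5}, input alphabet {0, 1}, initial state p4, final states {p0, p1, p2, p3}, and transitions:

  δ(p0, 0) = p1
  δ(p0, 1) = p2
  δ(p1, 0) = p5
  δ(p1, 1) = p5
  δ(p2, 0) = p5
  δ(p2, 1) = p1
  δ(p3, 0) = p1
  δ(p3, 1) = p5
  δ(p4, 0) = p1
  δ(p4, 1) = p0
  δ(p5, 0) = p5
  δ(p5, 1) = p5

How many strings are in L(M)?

5

The useful subgraph on states {p0, p1, p2, p4} is acyclic, so L(M) is finite; the longest accepting path visits 4 useful states, giving maximum string length 3.
Counting accepting paths from p4 by length: 2 of length 1, 2 of length 2, 1 of length 3. Total 5.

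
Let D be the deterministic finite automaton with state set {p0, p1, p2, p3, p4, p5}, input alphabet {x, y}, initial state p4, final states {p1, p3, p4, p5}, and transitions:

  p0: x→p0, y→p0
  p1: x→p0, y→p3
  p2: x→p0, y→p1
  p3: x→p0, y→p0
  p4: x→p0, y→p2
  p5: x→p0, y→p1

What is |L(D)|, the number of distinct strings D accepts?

3

The useful subgraph on states {p1, p2, p3, p4} is acyclic, so L(D) is finite; the longest accepting path visits 4 useful states, giving maximum string length 3.
Counting accepting paths from p4 by length: 1 of length 0, 1 of length 2, 1 of length 3. Total 3.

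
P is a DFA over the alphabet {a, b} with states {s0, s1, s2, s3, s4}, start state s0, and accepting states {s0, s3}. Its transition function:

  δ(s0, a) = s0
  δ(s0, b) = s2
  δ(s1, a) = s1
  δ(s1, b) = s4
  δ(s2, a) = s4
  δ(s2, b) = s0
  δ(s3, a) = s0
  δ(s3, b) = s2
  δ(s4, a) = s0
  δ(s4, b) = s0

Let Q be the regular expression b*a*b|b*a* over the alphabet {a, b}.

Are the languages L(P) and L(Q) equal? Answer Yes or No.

No

The string abb is accepted by P but rejected by Q.
So L(P) ≠ L(Q).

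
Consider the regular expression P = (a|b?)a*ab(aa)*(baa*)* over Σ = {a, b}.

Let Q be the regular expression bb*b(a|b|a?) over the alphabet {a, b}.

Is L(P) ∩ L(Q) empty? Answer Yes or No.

Converting the expression P to a DFA (subset construction, then merging equivalent states) gives the minimal DFA with states {p0, p1, p2, p3, p4, p5, p6, p7}, start state p0, accepting states {p3, p7} and transitions p0: a→p1, b→p2; p1: a→p1, b→p3; p2: a→p1, b→p4; p3: a→p5, b→p6; p4: a→p4, b→p4; p5: a→p3, b→p4; p6: a→p7, b→p4; p7: a→p7, b→p6.
Converting the expression Q to a DFA (subset construction, then merging equivalent states) gives the minimal DFA with states {q0, q1, q2, q3, q4}, start state q0, accepting states {q3, q4} and transitions q0: a→q1, b→q2; q1: a→q1, b→q1; q2: a→q1, b→q3; q3: a→q4, b→q3; q4: a→q1, b→q1.
Exploring the product automaton P × Q from the start pair (p0, q0), following both machines on each input symbol, reaches 10 state pairs: (p0, q0), (p1, q1), (p2, q2), (p3, q1), (p4, q3), (p5, q1), (p6, q1), (p4, q4), (p4, q1), (p7, q1).
P accepts in {p3, p7} and Q accepts in {q3, q4}; no reachable pair has both components accepting, so no string drives both machines to acceptance simultaneously and L(P) ∩ L(Q) = ∅.
So no string is accepted by both, and the intersection is empty.

Yes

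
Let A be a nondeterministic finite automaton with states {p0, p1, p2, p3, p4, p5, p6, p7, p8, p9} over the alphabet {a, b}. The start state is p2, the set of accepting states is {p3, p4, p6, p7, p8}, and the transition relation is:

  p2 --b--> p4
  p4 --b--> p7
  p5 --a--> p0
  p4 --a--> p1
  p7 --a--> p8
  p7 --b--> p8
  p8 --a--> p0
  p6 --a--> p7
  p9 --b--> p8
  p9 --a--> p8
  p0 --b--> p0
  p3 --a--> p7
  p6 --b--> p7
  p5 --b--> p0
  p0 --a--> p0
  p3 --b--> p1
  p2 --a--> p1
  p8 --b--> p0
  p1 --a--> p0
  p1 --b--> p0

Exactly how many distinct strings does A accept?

The useful subgraph on states {p2, p4, p7, p8} is acyclic, so L(A) is finite; the longest accepting path visits 4 useful states, giving maximum string length 3.
Counting accepting paths from p2 by length: 1 of length 1, 1 of length 2, 2 of length 3. Total 4.

4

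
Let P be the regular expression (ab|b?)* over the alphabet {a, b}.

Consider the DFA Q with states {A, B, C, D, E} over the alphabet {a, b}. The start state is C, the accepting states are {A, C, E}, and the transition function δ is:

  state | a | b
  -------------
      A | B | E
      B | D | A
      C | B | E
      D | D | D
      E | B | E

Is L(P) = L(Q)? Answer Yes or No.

Converting the expression P to a DFA (subset construction, then merging equivalent states) gives the minimal DFA with states {p0, p1, p2}, start state p0, accepting states {p0} and transitions p0: a→p1, b→p0; p1: a→p2, b→p0; p2: a→p2, b→p2.
Exploring the product automaton P × Q from the start pair (p0, C), following both machines on each input symbol, reaches 5 state pairs: (p0, C), (p1, B), (p0, E), (p2, D), (p0, A).
P accepts in {p0} and Q accepts in {A, C, E}. In every reachable pair the two components are either both accepting — (p0, C), (p0, E), (p0, A) — or both non-accepting, so no string is accepted by exactly one of the machines: L(P) \ L(Q) and L(Q) \ L(P) are both empty.
Hence every string is accepted by P iff it is accepted by Q, and the two languages coincide.

Yes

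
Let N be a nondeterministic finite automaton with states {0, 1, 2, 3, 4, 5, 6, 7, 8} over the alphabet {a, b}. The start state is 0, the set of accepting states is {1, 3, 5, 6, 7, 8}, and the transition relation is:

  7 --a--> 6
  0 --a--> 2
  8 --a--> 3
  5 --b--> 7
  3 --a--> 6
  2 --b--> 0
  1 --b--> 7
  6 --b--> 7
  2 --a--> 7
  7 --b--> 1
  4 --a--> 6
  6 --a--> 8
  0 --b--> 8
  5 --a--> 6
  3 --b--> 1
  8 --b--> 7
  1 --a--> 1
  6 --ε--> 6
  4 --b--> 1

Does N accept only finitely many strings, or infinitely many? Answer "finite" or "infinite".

State 1 is reachable from the start and can reach an accepting state, and it lies on the cycle 1 → 1.
Traversing that cycle any number of times yields accepted strings of unbounded length, so the language is infinite.

infinite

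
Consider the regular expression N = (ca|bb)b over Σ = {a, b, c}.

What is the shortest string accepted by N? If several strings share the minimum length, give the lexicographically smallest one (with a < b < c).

By inspection of the expression, no string of length less than 3 matches, and bbb is the lexicographically first match of length 3.

bbb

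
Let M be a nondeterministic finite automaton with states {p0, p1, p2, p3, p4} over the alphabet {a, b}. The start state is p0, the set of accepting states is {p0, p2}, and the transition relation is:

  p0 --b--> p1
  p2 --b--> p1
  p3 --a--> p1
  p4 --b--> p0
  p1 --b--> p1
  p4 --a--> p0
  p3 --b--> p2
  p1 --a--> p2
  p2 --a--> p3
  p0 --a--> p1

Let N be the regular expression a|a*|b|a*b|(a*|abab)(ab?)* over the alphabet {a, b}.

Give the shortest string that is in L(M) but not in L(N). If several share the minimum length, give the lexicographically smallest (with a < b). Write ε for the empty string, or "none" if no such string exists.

ba

The string ba is accepted by M but not by N.
No shorter string lies in the difference, and ba is the lexicographically first length-2 string in L(M) \ L(N).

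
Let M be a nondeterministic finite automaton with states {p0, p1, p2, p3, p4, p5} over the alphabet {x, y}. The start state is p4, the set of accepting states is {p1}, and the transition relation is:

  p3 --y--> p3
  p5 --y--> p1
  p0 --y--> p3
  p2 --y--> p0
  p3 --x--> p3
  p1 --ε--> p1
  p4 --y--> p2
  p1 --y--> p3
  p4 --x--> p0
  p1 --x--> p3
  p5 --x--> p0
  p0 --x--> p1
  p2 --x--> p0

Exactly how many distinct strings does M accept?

The useful subgraph on states {p0, p1, p2, p4} is acyclic, so L(M) is finite; the longest accepting path visits 4 useful states, giving maximum string length 3.
Counting accepting paths from p4 by length: 1 of length 2, 2 of length 3. Total 3.

3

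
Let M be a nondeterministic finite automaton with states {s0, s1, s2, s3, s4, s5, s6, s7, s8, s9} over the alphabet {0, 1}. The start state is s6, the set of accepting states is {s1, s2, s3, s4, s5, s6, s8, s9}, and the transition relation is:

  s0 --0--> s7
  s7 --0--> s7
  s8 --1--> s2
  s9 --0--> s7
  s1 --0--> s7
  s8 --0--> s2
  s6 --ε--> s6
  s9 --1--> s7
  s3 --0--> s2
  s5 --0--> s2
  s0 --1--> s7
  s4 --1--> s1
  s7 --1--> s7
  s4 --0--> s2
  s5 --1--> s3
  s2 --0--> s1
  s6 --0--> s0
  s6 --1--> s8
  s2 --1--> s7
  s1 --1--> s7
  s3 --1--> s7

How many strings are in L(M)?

The useful subgraph on states {s1, s2, s6, s8} is acyclic, so L(M) is finite; the longest accepting path visits 4 useful states, giving maximum string length 3.
Counting accepting paths from s6 by length: 1 of length 0, 1 of length 1, 2 of length 2, 2 of length 3. Total 6.

6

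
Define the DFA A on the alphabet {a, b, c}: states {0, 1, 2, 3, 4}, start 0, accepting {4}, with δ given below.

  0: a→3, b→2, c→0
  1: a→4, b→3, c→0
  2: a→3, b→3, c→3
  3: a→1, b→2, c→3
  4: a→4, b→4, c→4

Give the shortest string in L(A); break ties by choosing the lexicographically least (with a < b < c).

A breadth-first search from 0 reaches an accepting state first via the path 0 → 3 → 1 → 4 on input aaa.
No string of length < 3 is accepted (BFS exhausts all shorter strings without reaching an accepting state), and aaa is the lexicographically least accepting string of length 3.

aaa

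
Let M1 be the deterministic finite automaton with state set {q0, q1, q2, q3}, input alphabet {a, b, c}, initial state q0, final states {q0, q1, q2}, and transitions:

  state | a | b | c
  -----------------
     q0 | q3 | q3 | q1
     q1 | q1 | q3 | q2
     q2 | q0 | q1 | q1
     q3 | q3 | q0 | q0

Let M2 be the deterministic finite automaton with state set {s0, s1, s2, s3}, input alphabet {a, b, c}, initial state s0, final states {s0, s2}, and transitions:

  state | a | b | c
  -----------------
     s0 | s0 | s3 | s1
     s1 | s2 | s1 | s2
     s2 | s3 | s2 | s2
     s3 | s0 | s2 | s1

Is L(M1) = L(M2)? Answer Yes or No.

The string c is accepted by M1 but rejected by M2.
So L(M1) ≠ L(M2).

No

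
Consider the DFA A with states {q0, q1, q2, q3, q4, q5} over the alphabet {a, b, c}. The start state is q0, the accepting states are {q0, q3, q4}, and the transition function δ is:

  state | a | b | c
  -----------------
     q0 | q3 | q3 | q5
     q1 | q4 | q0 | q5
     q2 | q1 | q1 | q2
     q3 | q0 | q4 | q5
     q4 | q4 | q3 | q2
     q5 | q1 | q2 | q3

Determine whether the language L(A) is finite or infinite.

infinite

State q0 is reachable from the start and can reach an accepting state, and it lies on the cycle q0 → q3 → q0.
Traversing that cycle any number of times yields accepted strings of unbounded length, so the language is infinite.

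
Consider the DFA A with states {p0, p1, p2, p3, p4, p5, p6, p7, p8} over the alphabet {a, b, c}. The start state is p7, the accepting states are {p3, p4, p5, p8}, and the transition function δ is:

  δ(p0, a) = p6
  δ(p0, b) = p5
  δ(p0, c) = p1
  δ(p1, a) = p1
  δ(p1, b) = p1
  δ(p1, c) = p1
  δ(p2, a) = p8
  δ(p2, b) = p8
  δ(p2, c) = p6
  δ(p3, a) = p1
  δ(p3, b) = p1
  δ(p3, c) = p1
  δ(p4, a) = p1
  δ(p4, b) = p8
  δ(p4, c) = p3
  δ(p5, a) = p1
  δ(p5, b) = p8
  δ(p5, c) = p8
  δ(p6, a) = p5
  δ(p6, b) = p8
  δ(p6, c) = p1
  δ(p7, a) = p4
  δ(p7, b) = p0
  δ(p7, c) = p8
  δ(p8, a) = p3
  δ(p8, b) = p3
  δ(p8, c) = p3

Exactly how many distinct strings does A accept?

32

The useful subgraph on states {p0, p3, p4, p5, p6, p7, p8} is acyclic, so L(A) is finite; the longest accepting path visits 6 useful states, giving maximum string length 5.
Counting accepting paths from p7 by length: 2 of length 1, 6 of length 2, 7 of length 3, 11 of length 4, 6 of length 5. Total 32.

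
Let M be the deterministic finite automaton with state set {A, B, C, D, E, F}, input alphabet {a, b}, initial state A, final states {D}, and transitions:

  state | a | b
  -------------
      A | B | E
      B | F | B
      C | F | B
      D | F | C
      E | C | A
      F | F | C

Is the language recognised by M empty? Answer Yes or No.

Yes

The states reachable from the start state are {A, B, C, E, F}.
None of the accepting states {D} is reachable, so no string is accepted and L(M) = ∅.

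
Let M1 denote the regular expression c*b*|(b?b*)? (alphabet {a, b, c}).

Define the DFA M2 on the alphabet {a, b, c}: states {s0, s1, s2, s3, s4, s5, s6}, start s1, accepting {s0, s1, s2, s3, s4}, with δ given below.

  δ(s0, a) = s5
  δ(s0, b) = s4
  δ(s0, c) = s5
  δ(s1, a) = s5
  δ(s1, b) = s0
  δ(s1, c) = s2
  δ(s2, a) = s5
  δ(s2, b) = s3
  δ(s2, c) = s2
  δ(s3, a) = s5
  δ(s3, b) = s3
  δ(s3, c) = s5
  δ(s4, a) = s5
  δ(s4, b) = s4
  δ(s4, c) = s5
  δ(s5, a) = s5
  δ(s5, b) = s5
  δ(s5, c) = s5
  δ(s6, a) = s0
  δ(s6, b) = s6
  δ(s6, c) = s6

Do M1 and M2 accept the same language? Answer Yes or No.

Converting the expression M1 to a DFA (subset construction, then merging equivalent states) gives the minimal DFA with states {r0, r1, r2}, start state r0, accepting states {r0, r2} and transitions r0: a→r1, b→r2, c→r0; r1: a→r1, b→r1, c→r1; r2: a→r1, b→r2, c→r1.
Exploring the product automaton M1 × M2 from the start pair (r0, s1), following both machines on each input symbol, reaches 6 state pairs: (r0, s1), (r1, s5), (r2, s0), (r0, s2), (r2, s4), (r2, s3).
M1 accepts in {r0, r2} and M2 accepts in {s0, s1, s2, s3, s4}. In every reachable pair the two components are either both accepting — (r0, s1), (r2, s0), (r0, s2), (r2, s4), (r2, s3) — or both non-accepting, so no string is accepted by exactly one of the machines: L(M1) \ L(M2) and L(M2) \ L(M1) are both empty.
Hence every string is accepted by M1 iff it is accepted by M2, and the two languages coincide.

Yes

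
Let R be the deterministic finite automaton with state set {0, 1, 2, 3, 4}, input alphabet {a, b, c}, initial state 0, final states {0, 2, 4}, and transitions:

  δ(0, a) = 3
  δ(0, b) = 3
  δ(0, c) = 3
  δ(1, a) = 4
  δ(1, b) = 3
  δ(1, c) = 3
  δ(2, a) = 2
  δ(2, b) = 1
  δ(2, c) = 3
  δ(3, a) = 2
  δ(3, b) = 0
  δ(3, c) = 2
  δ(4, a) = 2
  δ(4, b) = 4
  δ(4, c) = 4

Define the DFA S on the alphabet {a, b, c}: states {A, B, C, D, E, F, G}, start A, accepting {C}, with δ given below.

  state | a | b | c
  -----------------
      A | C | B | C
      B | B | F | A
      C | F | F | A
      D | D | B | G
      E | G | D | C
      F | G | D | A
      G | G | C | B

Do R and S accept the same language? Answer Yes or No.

No

The empty string ε is accepted by R but rejected by S.
So L(R) ≠ L(S).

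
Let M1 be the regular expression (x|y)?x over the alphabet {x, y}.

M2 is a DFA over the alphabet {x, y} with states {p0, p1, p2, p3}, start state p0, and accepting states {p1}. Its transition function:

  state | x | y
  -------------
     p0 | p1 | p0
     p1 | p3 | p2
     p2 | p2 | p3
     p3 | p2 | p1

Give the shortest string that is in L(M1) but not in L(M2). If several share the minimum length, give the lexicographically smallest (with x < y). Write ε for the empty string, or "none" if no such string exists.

xx

The string xx is accepted by M1 but not by M2.
No shorter string lies in the difference, and xx is the lexicographically first length-2 string in L(M1) \ L(M2).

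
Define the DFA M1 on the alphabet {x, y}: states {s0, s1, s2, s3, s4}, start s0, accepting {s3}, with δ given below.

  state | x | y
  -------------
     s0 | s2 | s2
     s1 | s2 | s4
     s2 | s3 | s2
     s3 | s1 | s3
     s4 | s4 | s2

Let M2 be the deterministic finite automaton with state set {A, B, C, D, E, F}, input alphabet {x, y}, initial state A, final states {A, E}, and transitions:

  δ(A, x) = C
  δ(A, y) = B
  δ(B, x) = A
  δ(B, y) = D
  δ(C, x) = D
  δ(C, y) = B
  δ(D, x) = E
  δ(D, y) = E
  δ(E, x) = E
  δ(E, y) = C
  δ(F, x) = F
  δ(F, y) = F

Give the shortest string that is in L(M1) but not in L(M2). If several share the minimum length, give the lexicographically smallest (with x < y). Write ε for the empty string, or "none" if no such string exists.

xx

The string xx is accepted by M1 but not by M2.
No shorter string lies in the difference, and xx is the lexicographically first length-2 string in L(M1) \ L(M2).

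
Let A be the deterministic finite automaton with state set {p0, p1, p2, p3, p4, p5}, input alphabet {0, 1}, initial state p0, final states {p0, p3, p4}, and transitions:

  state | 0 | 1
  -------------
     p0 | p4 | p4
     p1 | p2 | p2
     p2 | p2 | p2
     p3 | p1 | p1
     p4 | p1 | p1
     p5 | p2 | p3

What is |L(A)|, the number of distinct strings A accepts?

3

The useful subgraph on states {p0, p4} is acyclic, so L(A) is finite; the longest accepting path visits 2 useful states, giving maximum string length 1.
Counting accepting paths from p0 by length: 1 of length 0, 2 of length 1. Total 3.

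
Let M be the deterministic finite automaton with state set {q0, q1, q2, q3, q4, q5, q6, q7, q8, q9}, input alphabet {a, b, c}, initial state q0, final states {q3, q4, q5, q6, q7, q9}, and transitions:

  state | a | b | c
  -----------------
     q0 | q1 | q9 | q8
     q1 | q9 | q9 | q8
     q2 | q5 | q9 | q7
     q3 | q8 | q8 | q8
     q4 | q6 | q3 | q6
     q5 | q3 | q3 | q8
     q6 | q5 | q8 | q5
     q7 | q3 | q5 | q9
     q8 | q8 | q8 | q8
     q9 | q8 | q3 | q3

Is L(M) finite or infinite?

finite

The useful states (reachable from q0 and able to reach an accepting state) are {q0, q1, q3, q9}.
Restricted to these states the transition graph has no cycle, so every accepting path has bounded length and L is finite.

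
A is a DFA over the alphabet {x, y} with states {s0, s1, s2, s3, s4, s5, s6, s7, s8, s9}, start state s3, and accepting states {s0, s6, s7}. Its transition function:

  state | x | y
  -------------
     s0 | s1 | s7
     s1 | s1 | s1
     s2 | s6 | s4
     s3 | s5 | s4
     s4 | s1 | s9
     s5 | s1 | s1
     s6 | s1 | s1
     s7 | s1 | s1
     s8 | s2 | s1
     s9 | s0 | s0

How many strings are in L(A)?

4

The useful subgraph on states {s0, s3, s4, s7, s9} is acyclic, so L(A) is finite; the longest accepting path visits 5 useful states, giving maximum string length 4.
Counting accepting paths from s3 by length: 2 of length 3, 2 of length 4. Total 4.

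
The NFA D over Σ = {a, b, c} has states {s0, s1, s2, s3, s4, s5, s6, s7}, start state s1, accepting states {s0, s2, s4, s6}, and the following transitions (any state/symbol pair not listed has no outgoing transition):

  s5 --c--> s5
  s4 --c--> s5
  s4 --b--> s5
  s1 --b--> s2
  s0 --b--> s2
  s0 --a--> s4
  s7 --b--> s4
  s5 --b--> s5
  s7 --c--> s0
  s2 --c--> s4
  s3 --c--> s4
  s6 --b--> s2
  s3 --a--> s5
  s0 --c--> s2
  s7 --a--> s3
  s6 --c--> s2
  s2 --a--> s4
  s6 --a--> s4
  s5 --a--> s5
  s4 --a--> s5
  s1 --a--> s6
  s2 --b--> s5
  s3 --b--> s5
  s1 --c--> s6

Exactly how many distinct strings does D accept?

The useful subgraph on states {s1, s2, s4, s6} is acyclic, so L(D) is finite; the longest accepting path visits 4 useful states, giving maximum string length 3.
Counting accepting paths from s1 by length: 3 of length 1, 8 of length 2, 8 of length 3. Total 19.

19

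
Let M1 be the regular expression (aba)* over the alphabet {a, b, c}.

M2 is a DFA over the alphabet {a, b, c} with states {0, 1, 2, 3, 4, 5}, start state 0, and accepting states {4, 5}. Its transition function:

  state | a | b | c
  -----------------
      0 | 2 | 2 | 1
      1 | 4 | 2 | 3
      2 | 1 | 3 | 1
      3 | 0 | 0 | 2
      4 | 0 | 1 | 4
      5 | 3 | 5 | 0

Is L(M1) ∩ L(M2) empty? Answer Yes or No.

Yes

Converting the expression M1 to a DFA (subset construction, then merging equivalent states) gives the minimal DFA with states {r0, r1, r2, r3}, start state r0, accepting states {r0} and transitions r0: a→r1, b→r2, c→r2; r1: a→r2, b→r3, c→r2; r2: a→r2, b→r2, c→r2; r3: a→r0, b→r2, c→r2.
Exploring the product automaton M1 × M2 from the start pair (r0, 0), following both machines on each input symbol, reaches 8 state pairs: (r0, 0), (r1, 2), (r2, 2), (r2, 1), (r3, 3), (r2, 3), (r2, 4), (r2, 0).
M1 accepts in {r0} and M2 accepts in {4, 5}; no reachable pair has both components accepting, so no string drives both machines to acceptance simultaneously and L(M1) ∩ L(M2) = ∅.
So no string is accepted by both, and the intersection is empty.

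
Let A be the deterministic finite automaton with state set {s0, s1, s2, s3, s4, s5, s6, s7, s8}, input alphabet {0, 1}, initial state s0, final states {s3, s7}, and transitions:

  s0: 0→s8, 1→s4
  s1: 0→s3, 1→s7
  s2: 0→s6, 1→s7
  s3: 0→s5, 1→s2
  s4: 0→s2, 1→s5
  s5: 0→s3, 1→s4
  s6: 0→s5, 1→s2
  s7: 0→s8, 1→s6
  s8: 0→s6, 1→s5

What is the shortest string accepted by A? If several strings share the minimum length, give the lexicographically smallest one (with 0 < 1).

010

A breadth-first search from s0 reaches an accepting state first via the path s0 → s8 → s5 → s3 on input 010.
No string of length < 3 is accepted (BFS exhausts all shorter strings without reaching an accepting state), and 010 is the lexicographically least accepting string of length 3.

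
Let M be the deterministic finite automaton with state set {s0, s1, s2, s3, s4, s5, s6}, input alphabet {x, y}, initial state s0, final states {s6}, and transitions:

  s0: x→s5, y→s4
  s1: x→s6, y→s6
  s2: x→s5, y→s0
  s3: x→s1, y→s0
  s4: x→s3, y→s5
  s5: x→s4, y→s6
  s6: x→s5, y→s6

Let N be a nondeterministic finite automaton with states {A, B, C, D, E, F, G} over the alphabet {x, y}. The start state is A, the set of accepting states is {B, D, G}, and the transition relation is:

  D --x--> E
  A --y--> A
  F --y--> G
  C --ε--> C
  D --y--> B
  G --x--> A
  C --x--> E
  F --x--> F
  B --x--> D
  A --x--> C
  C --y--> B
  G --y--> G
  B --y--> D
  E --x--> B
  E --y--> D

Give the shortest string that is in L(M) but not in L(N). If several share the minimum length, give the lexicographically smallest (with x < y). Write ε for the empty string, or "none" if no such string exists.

yyy

The string yyy is accepted by M but not by N.
No shorter string lies in the difference, and yyy is the lexicographically first length-3 string in L(M) \ L(N).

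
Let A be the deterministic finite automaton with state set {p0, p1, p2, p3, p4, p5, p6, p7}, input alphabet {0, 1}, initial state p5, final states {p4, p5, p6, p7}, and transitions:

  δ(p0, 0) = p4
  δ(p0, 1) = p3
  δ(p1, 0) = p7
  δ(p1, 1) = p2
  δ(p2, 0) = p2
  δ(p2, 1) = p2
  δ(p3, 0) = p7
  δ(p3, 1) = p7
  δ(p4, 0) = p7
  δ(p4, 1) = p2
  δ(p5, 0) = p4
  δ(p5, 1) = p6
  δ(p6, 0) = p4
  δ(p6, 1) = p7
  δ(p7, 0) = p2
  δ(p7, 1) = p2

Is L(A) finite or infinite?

The useful states (reachable from p5 and able to reach an accepting state) are {p4, p5, p6, p7}.
Restricted to these states the transition graph has no cycle, so every accepting path has bounded length and L is finite.

finite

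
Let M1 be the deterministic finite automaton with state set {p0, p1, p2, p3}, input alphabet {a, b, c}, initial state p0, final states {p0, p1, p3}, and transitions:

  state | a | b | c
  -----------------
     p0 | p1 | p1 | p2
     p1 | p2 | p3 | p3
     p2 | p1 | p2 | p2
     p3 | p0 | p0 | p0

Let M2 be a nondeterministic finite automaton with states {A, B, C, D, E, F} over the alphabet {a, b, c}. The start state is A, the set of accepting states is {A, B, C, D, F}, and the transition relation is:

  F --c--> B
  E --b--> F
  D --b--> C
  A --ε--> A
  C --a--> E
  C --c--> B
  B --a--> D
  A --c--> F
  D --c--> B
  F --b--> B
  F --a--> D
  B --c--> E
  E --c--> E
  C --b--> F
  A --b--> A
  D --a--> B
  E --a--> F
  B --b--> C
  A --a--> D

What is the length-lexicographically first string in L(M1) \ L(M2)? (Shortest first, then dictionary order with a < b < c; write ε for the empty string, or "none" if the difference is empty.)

aba

The string aba is accepted by M1 but not by M2.
No shorter string lies in the difference, and aba is the lexicographically first length-3 string in L(M1) \ L(M2).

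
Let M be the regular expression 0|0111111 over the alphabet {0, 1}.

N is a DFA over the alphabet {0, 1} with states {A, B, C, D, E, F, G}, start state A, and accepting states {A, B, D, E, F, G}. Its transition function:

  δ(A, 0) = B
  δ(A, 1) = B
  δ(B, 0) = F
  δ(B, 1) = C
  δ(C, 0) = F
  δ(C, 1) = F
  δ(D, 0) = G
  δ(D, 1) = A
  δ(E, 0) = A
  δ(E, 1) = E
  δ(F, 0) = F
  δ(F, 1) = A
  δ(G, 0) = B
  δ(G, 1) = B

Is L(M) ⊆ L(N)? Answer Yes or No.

Converting the expression M to a DFA (subset construction, then merging equivalent states) gives the minimal DFA with states {m0, m1, m2, m3, m4, m5, m6, m7, m8}, start state m0, accepting states {m1, m8} and transitions m0: 0→m1, 1→m2; m1: 0→m2, 1→m3; m2: 0→m2, 1→m2; m3: 0→m2, 1→m4; m4: 0→m2, 1→m5; m5: 0→m2, 1→m6; m6: 0→m2, 1→m7; m7: 0→m2, 1→m8; m8: 0→m2, 1→m2.
Exploring the product automaton M × N from the start pair (m0, A), following both machines on each input symbol, reaches 12 state pairs: (m0, A), (m1, B), (m2, B), (m2, F), (m3, C), (m2, C), (m2, A), (m4, F), (m5, A), (m6, B), (m7, C), (m8, F).
M accepts in {m1, m8} and N accepts in {A, B, D, E, F, G}. The reachable pairs whose M-component is accepting are (m1, B), (m8, F); in each of them the N-component is accepting too, so the product for L(M) \ L(N) (M-component accepting, N-component rejecting) has no reachable accepting pair and the difference is empty.
Hence every string in L(M) is also in L(N).

Yes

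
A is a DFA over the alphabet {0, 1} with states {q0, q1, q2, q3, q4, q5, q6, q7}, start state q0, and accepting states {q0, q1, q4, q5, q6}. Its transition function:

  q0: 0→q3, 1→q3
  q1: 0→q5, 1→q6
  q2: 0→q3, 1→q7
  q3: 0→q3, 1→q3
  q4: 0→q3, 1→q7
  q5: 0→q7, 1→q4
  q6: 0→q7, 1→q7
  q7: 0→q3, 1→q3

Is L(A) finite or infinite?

The useful states (reachable from q0 and able to reach an accepting state) are {q0}.
Restricted to these states the transition graph has no cycle, so every accepting path has bounded length and L is finite.

finite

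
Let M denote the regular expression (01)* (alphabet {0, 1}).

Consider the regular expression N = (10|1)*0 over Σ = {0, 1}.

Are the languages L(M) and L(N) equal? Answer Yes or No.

No

The empty string ε is accepted by M but rejected by N.
So L(M) ≠ L(N).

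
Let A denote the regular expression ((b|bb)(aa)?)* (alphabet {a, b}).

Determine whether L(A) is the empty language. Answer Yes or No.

The empty string ε matches the expression, so it belongs to L(A).
Since L(A) contains at least one string, it is not empty.

No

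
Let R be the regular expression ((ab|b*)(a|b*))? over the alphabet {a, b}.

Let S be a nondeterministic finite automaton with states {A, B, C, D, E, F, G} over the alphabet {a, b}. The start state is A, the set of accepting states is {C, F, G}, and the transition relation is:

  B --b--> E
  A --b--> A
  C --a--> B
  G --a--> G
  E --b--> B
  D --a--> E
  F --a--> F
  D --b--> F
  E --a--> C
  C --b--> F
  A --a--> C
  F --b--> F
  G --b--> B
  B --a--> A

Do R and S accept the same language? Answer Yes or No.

The empty string ε is accepted by R but rejected by S.
So L(R) ≠ L(S).

No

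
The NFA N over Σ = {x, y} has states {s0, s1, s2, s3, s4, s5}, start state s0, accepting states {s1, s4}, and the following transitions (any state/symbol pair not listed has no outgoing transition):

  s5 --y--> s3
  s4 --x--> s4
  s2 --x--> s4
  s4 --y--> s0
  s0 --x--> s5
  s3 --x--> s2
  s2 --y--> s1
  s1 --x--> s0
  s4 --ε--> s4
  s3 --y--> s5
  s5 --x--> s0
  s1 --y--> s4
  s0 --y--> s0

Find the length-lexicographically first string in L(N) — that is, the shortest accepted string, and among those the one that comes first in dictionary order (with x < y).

A breadth-first search from s0 reaches an accepting state first via the path s0 → s5 → s3 → s2 → s4 on input xyxx.
No string of length < 4 is accepted (BFS exhausts all shorter strings without reaching an accepting state), and xyxx is the lexicographically least accepting string of length 4.

xyxx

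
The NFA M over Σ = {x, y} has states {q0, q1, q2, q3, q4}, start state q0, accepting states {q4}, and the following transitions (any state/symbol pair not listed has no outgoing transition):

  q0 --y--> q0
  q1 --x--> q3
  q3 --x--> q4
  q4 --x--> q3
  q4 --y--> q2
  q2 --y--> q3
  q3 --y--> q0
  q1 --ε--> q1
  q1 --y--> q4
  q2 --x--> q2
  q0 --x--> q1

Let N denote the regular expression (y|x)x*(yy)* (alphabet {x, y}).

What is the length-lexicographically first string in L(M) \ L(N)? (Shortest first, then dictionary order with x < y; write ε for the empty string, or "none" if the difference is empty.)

The string xy is accepted by M but not by N.
No shorter string lies in the difference, and xy is the lexicographically first length-2 string in L(M) \ L(N).

xy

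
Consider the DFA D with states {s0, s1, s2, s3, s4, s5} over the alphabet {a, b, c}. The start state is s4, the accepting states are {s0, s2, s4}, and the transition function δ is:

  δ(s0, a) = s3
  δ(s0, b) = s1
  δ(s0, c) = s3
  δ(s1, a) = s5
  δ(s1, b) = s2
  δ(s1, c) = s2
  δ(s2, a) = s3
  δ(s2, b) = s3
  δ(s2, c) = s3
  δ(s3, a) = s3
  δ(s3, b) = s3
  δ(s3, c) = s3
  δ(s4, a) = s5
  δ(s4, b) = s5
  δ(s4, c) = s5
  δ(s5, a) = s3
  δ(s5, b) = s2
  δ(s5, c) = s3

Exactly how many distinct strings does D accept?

The useful subgraph on states {s2, s4, s5} is acyclic, so L(D) is finite; the longest accepting path visits 3 useful states, giving maximum string length 2.
Counting accepting paths from s4 by length: 1 of length 0, 3 of length 2. Total 4.

4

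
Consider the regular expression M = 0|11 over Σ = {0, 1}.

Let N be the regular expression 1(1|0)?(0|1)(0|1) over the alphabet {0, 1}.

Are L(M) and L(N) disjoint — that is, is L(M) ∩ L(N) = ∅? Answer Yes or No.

Converting the expression M to a DFA (subset construction, then merging equivalent states) gives the minimal DFA with states {m0, m1, m2, m3}, start state m0, accepting states {m1} and transitions m0: 0→m1, 1→m2; m1: 0→m3, 1→m3; m2: 0→m3, 1→m1; m3: 0→m3, 1→m3.
Converting the expression N to a DFA (subset construction, then merging equivalent states) gives the minimal DFA with states {n0, n1, n2, n3, n4, n5}, start state n0, accepting states {n4, n5} and transitions n0: 0→n1, 1→n2; n1: 0→n1, 1→n1; n2: 0→n3, 1→n3; n3: 0→n4, 1→n4; n4: 0→n5, 1→n5; n5: 0→n1, 1→n1.
Exploring the product automaton M × N from the start pair (m0, n0), following both machines on each input symbol, reaches 8 state pairs: (m0, n0), (m1, n1), (m2, n2), (m3, n1), (m3, n3), (m1, n3), (m3, n4), (m3, n5).
M accepts in {m1} and N accepts in {n4, n5}; no reachable pair has both components accepting, so no string drives both machines to acceptance simultaneously and L(M) ∩ L(N) = ∅.
So no string is accepted by both, and the intersection is empty.

Yes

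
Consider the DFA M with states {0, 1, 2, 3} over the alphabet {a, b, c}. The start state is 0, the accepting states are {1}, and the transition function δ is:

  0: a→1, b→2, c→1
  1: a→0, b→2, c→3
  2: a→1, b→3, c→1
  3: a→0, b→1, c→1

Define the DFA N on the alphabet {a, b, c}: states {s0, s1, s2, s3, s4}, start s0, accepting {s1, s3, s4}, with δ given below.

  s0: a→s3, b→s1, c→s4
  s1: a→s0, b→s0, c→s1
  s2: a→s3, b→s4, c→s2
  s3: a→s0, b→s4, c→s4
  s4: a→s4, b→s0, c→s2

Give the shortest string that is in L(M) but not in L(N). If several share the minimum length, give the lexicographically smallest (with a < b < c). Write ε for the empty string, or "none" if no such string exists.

ba

The string ba is accepted by M but not by N.
No shorter string lies in the difference, and ba is the lexicographically first length-2 string in L(M) \ L(N).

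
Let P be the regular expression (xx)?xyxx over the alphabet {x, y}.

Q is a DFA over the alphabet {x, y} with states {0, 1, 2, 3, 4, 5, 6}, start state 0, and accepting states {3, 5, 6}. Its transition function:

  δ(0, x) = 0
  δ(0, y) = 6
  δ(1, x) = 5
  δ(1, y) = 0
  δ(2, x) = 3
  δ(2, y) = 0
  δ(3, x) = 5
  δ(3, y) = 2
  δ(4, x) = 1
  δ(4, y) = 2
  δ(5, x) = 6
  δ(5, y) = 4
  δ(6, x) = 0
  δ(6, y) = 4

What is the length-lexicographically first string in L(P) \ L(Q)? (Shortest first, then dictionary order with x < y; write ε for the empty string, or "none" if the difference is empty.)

xyxx

The string xyxx is accepted by P but not by Q.
No shorter string lies in the difference, and xyxx is the lexicographically first length-4 string in L(P) \ L(Q).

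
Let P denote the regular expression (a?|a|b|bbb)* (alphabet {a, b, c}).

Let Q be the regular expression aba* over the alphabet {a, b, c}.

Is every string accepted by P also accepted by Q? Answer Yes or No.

No

The empty string ε is in L(P) but not in L(Q).
So L(P) ⊄ L(Q).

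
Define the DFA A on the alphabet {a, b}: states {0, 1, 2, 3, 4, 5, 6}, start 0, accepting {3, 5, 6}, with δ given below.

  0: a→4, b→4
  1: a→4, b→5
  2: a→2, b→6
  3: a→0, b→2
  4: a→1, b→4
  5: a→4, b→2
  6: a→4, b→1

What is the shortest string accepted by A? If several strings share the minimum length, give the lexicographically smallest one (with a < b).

A breadth-first search from 0 reaches an accepting state first via the path 0 → 4 → 1 → 5 on input aab.
No string of length < 3 is accepted (BFS exhausts all shorter strings without reaching an accepting state), and aab is the lexicographically least accepting string of length 3.

aab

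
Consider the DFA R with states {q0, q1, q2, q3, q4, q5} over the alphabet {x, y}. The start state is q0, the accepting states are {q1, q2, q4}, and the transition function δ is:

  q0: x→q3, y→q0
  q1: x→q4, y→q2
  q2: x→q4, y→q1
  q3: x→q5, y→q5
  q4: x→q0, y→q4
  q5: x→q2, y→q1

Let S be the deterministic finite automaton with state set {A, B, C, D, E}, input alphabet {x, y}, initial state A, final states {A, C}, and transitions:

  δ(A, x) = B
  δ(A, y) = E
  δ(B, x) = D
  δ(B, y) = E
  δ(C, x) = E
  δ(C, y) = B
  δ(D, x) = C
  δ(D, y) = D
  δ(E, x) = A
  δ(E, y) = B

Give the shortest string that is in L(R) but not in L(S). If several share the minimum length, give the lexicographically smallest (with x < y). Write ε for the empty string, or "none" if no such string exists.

xxy

The string xxy is accepted by R but not by S.
No shorter string lies in the difference, and xxy is the lexicographically first length-3 string in L(R) \ L(S).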